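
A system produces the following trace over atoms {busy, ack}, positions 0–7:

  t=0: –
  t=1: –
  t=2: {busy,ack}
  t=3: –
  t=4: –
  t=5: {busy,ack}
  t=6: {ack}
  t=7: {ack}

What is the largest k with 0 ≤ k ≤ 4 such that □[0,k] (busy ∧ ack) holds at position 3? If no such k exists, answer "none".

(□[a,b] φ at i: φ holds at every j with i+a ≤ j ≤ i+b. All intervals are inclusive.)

none

(busy ∧ ack) must hold from j=3 onward; find where it first fails.
  j=3: fails → no k works.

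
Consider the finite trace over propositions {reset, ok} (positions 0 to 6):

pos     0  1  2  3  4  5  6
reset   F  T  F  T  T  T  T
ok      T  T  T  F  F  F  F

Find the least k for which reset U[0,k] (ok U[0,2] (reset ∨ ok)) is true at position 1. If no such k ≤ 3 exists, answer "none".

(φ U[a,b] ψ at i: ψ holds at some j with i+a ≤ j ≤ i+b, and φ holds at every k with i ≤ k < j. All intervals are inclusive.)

Need earliest j ≥ 1 with (ok U[0,2] (reset ∨ ok)), and reset at every k in [1,j-1].
  j=1: rhs holds (empty prefix). k = 0.

0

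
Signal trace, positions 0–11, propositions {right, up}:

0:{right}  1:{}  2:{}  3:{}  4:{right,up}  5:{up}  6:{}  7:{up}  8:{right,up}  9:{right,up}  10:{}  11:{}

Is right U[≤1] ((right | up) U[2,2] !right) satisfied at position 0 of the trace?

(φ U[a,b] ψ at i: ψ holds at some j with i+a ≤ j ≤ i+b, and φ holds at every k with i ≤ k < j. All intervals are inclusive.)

Need some j in [0,1] with ((right | up) U[2,2] !right), and right at every k in [0,j-1].
  j=0: ((right | up) U[2,2] !right) — fails.
  j=1: ((right | up) U[2,2] !right) — fails.
No j in the window works → until fails.

Does not hold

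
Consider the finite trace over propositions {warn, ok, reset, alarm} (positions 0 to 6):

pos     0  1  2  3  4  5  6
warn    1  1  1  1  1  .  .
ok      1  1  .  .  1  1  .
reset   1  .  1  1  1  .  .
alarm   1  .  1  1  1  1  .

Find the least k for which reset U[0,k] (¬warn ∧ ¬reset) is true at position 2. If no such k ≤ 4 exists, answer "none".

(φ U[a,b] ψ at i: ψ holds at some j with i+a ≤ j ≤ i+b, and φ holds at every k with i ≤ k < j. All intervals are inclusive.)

Need earliest j ≥ 2 with (¬warn ∧ ¬reset), and reset at every k in [2,j-1].
  j=2: rhs fails.
  j=3: rhs fails.
  j=4: rhs fails.
  j=5: rhs holds; lhs holds on [2,4]. k = 3.

3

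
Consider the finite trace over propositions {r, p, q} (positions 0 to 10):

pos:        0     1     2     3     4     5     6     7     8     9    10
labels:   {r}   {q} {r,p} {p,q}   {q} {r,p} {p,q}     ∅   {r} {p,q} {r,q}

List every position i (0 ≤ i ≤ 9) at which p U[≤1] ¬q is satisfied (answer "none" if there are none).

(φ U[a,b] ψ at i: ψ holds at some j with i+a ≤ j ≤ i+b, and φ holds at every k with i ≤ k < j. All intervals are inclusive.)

Evaluate at each i in [0,9]:
  i=0: ✓ (rhs at j=0)
  i=1: ✗ (lhs fails at k=1 before rhs at j=2)
  i=2: ✓ (rhs at j=2)
  i=3: ✗ (no rhs in [3,4])
  i=4: ✗ (lhs fails at k=4 before rhs at j=5)
  i=5: ✓ (rhs at j=5)
  i=6: ✓ (rhs at j=7; lhs holds on [6,6])
  i=7: ✓ (rhs at j=7)
  i=8: ✓ (rhs at j=8)
  i=9: ✗ (no rhs in [9,10])

0, 2, 5, 6, 7, 8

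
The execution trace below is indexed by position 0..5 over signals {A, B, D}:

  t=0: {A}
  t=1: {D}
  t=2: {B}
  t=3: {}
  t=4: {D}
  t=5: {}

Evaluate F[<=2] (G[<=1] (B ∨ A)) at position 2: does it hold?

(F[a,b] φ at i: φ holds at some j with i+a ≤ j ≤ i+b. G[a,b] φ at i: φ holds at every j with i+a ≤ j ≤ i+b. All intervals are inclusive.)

No

Check G[<=1] (B ∨ A) at each j in [2,4]:
  j=2: fails at 3
  j=3: fails at 3
  j=4: fails at 4
No position in the window satisfies it → formula fails.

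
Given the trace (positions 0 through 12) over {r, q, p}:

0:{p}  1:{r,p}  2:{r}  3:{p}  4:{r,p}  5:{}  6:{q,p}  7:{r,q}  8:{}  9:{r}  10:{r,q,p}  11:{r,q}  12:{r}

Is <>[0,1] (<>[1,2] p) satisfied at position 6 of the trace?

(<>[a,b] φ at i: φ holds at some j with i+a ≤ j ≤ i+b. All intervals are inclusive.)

No

Check <>[1,2] p at each j in [6,7]:
  j=6: fails (none in [7,8])
  j=7: fails (none in [8,9])
No position in the window satisfies it → formula fails.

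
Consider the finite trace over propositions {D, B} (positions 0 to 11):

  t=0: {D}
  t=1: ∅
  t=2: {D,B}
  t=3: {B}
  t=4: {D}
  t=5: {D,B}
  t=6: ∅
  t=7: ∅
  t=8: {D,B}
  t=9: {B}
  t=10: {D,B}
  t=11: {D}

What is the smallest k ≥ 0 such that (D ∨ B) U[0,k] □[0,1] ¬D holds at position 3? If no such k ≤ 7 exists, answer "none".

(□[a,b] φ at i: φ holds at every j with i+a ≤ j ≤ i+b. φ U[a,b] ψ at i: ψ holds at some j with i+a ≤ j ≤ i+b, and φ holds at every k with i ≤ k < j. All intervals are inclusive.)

Need earliest j ≥ 3 with □[0,1] ¬D, and (D ∨ B) at every k in [3,j-1].
  j=3: rhs fails.
  j=4: rhs fails.
  j=5: rhs fails.
  j=6: rhs holds; lhs holds on [3,5]. k = 3.

3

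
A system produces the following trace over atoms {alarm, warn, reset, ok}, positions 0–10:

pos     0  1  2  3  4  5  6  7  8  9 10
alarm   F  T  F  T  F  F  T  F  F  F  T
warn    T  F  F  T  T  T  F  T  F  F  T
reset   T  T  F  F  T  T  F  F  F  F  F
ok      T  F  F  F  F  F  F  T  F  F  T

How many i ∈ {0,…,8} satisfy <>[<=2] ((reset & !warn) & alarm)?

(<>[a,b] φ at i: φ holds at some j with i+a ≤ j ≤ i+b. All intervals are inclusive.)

Evaluate at each i in [0,8]:
  i=0: ✓ (witness j=1)
  i=1: ✓ (witness j=1)
  i=2: ✗ (none in [2,4])
  i=3: ✗ (none in [3,5])
  i=4: ✗ (none in [4,6])
  i=5: ✗ (none in [5,7])
  i=6: ✗ (none in [6,8])
  i=7: ✗ (none in [7,9])
  i=8: ✗ (none in [8,10])
Positions where it holds: {0, 1} → 2.

2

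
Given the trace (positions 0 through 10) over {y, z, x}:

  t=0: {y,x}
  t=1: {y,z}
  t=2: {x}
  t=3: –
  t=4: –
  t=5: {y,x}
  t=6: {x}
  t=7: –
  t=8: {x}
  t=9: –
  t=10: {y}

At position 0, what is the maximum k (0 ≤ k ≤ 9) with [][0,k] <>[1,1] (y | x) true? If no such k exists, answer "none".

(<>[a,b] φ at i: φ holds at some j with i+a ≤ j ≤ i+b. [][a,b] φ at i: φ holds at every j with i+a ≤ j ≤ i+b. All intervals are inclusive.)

<>[1,1] (y | x) must hold from j=0 onward; find where it first fails.
  j=0: holds
  j=1: holds
  j=2: fails
Holds on [0,1], so largest k = 1.

1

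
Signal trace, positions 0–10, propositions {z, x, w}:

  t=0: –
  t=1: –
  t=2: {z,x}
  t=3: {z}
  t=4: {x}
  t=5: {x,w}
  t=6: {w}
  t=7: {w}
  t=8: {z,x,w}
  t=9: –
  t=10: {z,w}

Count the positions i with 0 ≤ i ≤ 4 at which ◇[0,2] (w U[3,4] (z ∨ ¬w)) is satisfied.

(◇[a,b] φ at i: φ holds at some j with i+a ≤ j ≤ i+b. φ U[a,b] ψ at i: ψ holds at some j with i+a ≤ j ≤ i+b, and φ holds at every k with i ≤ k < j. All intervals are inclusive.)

2

Evaluate at each i in [0,4]:
  i=0: ✗ (none in [0,2])
  i=1: ✗ (none in [1,3])
  i=2: ✗ (none in [2,4])
  i=3: ✓ (witness j=5)
  i=4: ✓ (witness j=5)
Positions where it holds: {3, 4} → 2.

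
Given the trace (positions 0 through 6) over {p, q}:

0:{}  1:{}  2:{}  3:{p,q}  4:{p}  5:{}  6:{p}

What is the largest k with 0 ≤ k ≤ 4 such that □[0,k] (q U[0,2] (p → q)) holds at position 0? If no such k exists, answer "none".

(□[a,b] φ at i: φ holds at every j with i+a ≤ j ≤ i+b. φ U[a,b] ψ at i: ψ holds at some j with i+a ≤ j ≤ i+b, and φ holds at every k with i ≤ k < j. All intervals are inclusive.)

3

(q U[0,2] (p → q)) must hold from j=0 onward; find where it first fails.
  j=0: holds
  j=1: holds
  j=2: holds
  j=3: holds
  j=4: fails
Holds on [0,3], so largest k = 3.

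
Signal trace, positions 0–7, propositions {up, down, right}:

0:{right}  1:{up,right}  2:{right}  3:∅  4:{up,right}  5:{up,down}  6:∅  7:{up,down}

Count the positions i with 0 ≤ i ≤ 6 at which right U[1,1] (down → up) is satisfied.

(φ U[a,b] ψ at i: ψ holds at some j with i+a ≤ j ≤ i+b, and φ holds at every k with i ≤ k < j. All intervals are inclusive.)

Evaluate at each i in [0,6]:
  i=0: ✓ (rhs at j=1; lhs holds on [0,0])
  i=1: ✓ (rhs at j=2; lhs holds on [1,1])
  i=2: ✓ (rhs at j=3; lhs holds on [2,2])
  i=3: ✗ (lhs fails at k=3 before rhs at j=4)
  i=4: ✓ (rhs at j=5; lhs holds on [4,4])
  i=5: ✗ (lhs fails at k=5 before rhs at j=6)
  i=6: ✗ (lhs fails at k=6 before rhs at j=7)
Positions where it holds: {0, 1, 2, 4} → 4.

4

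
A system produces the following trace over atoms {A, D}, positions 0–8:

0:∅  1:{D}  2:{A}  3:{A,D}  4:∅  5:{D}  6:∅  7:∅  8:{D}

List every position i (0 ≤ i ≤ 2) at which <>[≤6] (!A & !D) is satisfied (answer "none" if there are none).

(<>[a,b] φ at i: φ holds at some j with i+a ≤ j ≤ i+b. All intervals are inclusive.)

0, 1, 2

Evaluate at each i in [0,2]:
  i=0: ✓ (witness j=0)
  i=1: ✓ (witness j=4)
  i=2: ✓ (witness j=4)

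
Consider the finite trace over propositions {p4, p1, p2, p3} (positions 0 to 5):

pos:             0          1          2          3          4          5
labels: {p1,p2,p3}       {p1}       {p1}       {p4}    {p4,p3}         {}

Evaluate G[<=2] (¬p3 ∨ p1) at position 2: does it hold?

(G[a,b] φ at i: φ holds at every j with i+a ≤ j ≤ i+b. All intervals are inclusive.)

Check (¬p3 ∨ p1) at every j in [2,4]:
  j=2: true
  j=3: true
  j=4: false
Fails at j=4 → formula fails.

False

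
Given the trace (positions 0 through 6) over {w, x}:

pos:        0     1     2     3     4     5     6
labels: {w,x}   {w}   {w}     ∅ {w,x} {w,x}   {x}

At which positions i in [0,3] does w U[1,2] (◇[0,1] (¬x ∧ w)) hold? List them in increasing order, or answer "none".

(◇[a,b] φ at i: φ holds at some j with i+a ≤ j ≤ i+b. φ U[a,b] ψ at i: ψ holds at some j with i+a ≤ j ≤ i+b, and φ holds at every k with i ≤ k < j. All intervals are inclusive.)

0, 1

Evaluate at each i in [0,3]:
  i=0: ✓ (rhs at j=1; lhs holds on [0,0])
  i=1: ✓ (rhs at j=2; lhs holds on [1,1])
  i=2: ✗ (no rhs in [3,4])
  i=3: ✗ (no rhs in [4,5])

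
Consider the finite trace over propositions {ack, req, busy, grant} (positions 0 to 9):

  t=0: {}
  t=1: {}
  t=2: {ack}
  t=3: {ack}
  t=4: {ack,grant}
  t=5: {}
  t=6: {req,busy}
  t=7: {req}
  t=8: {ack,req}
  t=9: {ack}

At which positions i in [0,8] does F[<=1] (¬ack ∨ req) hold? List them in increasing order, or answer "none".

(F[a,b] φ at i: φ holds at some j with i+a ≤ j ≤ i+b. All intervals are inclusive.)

0, 1, 4, 5, 6, 7, 8

Evaluate at each i in [0,8]:
  i=0: ✓ (witness j=0)
  i=1: ✓ (witness j=1)
  i=2: ✗ (none in [2,3])
  i=3: ✗ (none in [3,4])
  i=4: ✓ (witness j=5)
  i=5: ✓ (witness j=5)
  i=6: ✓ (witness j=6)
  i=7: ✓ (witness j=7)
  i=8: ✓ (witness j=8)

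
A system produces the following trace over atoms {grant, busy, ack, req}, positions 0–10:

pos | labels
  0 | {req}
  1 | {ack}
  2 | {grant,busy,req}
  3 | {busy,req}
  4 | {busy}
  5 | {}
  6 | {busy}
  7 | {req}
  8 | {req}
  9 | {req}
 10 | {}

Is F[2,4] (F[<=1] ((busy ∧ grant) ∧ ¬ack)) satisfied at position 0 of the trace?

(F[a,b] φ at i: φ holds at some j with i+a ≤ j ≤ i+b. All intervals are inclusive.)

Yes

Check F[<=1] ((busy ∧ grant) ∧ ¬ack) at each j in [2,4]:
  j=2: holds (witness at 2)
  j=3: fails (none in [3,4])
  j=4: fails (none in [4,5])
Found at j=2 → formula holds.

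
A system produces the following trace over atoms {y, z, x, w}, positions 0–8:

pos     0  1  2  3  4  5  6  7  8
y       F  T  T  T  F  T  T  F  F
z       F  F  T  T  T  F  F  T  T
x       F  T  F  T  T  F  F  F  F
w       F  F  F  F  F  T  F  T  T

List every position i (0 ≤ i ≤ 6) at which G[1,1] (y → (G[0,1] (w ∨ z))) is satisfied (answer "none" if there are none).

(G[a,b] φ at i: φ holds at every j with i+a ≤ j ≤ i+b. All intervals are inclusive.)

Evaluate at each i in [0,6]:
  i=0: ✗ (fails at j=1)
  i=1: ✓ (all of [2,2])
  i=2: ✓ (all of [3,3])
  i=3: ✓ (all of [4,4])
  i=4: ✗ (fails at j=5)
  i=5: ✗ (fails at j=6)
  i=6: ✓ (all of [7,7])

1, 2, 3, 6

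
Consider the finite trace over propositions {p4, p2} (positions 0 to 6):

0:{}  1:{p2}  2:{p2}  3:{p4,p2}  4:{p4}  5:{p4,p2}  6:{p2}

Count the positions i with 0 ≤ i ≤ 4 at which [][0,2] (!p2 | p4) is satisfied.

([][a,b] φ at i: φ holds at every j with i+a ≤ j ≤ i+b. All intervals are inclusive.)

Evaluate at each i in [0,4]:
  i=0: ✗ (fails at j=1)
  i=1: ✗ (fails at j=1)
  i=2: ✗ (fails at j=2)
  i=3: ✓ (all of [3,5])
  i=4: ✗ (fails at j=6)
Positions where it holds: {3} → 1.

1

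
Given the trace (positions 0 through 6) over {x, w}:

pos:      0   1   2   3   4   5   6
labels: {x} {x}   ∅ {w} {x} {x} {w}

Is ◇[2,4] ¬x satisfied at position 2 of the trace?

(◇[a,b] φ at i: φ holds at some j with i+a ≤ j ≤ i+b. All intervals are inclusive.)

True

Check ¬x at each j in [4,6]:
  j=4: false
  j=5: false
  j=6: true
Found at j=6 → formula holds.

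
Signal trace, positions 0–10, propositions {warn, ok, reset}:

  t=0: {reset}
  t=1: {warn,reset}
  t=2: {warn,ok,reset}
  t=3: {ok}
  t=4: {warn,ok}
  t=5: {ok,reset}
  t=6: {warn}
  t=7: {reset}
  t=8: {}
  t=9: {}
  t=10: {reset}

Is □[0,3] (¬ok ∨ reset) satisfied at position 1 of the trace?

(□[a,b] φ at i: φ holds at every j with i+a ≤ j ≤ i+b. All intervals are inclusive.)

False

Check (¬ok ∨ reset) at every j in [1,4]:
  j=1: true
  j=2: true
  j=3: false
  j=4: false
Fails at j=3 → formula fails.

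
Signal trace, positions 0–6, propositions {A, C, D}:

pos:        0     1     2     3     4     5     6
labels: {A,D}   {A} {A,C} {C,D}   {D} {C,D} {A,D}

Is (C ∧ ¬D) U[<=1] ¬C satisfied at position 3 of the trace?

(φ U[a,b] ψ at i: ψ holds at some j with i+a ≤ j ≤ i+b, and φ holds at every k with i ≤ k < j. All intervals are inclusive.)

Need some j in [3,4] with ¬C, and (C ∧ ¬D) at every k in [3,j-1].
  j=3: ¬C false.
  j=4: ¬C holds, but (C ∧ ¬D) fails at k=3 → not this j.
No j in the window works → until fails.

False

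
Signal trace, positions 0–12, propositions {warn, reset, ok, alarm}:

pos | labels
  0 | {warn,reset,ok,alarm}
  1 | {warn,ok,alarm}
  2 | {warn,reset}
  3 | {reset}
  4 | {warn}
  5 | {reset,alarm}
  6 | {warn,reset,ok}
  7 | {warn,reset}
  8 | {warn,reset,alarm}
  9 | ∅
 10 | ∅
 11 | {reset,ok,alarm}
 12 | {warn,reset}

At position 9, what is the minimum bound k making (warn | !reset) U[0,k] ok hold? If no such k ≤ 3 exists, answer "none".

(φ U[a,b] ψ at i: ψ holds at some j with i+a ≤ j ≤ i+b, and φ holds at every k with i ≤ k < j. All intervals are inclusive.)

Need earliest j ≥ 9 with ok, and (warn | !reset) at every k in [9,j-1].
  j=9: rhs fails.
  j=10: rhs fails.
  j=11: rhs holds; lhs holds on [9,10]. k = 2.

2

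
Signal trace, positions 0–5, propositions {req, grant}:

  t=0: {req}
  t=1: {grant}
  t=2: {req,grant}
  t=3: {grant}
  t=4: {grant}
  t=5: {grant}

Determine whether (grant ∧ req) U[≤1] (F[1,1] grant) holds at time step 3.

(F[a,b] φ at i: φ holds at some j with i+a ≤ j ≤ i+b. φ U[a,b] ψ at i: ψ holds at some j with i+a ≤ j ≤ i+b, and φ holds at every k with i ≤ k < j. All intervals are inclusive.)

Holds

Need some j in [3,4] with F[1,1] grant, and (grant ∧ req) at every k in [3,j-1].
  j=3: F[1,1] grant holds; no prefix to check → satisfied.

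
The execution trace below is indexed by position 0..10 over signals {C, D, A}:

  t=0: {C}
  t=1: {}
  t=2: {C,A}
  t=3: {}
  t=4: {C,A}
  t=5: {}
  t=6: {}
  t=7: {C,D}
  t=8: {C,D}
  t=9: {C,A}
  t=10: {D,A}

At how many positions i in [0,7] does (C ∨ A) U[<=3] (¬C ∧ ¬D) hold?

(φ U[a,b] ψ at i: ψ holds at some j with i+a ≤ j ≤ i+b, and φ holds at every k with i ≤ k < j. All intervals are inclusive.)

Evaluate at each i in [0,7]:
  i=0: ✓ (rhs at j=1; lhs holds on [0,0])
  i=1: ✓ (rhs at j=1)
  i=2: ✓ (rhs at j=3; lhs holds on [2,2])
  i=3: ✓ (rhs at j=3)
  i=4: ✓ (rhs at j=5; lhs holds on [4,4])
  i=5: ✓ (rhs at j=5)
  i=6: ✓ (rhs at j=6)
  i=7: ✗ (no rhs in [7,10])
Positions where it holds: {0, 1, 2, 3, 4, 5, 6} → 7.

7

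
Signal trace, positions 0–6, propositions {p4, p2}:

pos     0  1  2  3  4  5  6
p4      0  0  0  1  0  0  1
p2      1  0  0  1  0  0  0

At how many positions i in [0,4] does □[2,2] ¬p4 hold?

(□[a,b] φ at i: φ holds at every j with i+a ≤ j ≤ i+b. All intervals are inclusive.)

3

Evaluate at each i in [0,4]:
  i=0: ✓ (all of [2,2])
  i=1: ✗ (fails at j=3)
  i=2: ✓ (all of [4,4])
  i=3: ✓ (all of [5,5])
  i=4: ✗ (fails at j=6)
Positions where it holds: {0, 2, 3} → 3.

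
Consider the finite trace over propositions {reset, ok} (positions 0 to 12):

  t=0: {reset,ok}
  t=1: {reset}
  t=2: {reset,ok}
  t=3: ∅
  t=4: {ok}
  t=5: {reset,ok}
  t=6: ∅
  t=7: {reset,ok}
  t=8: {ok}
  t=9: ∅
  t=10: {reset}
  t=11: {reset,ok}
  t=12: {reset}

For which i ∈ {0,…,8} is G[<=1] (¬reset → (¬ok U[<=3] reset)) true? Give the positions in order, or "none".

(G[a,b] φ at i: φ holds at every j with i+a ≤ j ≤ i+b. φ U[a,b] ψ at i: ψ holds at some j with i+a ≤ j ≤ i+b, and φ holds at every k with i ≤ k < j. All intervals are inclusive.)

Evaluate at each i in [0,8]:
  i=0: ✓ (all of [0,1])
  i=1: ✓ (all of [1,2])
  i=2: ✗ (fails at j=3)
  i=3: ✗ (fails at j=3)
  i=4: ✗ (fails at j=4)
  i=5: ✓ (all of [5,6])
  i=6: ✓ (all of [6,7])
  i=7: ✗ (fails at j=8)
  i=8: ✗ (fails at j=8)

0, 1, 5, 6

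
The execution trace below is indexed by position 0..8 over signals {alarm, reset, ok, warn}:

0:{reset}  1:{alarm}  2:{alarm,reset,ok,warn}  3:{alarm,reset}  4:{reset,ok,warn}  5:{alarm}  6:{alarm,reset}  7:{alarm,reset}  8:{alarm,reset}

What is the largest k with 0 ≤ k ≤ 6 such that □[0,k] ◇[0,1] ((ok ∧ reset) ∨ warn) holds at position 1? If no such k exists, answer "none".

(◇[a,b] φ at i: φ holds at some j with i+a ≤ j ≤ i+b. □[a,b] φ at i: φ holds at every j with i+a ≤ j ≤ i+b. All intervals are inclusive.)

3

◇[0,1] ((ok ∧ reset) ∨ warn) must hold from j=1 onward; find where it first fails.
  j=1: holds
  j=2: holds
  j=3: holds
  j=4: holds
  j=5: fails
Holds on [1,4], so largest k = 3.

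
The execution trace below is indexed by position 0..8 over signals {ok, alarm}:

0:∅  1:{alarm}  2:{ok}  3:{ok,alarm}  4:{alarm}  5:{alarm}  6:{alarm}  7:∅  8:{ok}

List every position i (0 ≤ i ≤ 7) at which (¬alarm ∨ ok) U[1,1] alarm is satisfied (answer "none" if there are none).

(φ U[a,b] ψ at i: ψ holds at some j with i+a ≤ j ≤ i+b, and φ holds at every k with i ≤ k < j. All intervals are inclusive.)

Evaluate at each i in [0,7]:
  i=0: ✓ (rhs at j=1; lhs holds on [0,0])
  i=1: ✗ (no rhs in [2,2])
  i=2: ✓ (rhs at j=3; lhs holds on [2,2])
  i=3: ✓ (rhs at j=4; lhs holds on [3,3])
  i=4: ✗ (lhs fails at k=4 before rhs at j=5)
  i=5: ✗ (lhs fails at k=5 before rhs at j=6)
  i=6: ✗ (no rhs in [7,7])
  i=7: ✗ (no rhs in [8,8])

0, 2, 3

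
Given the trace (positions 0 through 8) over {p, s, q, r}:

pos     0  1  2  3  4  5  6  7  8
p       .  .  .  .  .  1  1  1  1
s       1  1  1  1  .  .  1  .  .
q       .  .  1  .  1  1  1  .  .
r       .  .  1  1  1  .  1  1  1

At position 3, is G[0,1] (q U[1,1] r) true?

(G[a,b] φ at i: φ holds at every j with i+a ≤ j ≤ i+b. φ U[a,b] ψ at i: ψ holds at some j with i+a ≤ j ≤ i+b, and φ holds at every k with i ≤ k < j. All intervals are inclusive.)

No

Check (q U[1,1] r) at every j in [3,4]:
  j=3: fails
  j=4: fails
Fails at j=3 → formula fails.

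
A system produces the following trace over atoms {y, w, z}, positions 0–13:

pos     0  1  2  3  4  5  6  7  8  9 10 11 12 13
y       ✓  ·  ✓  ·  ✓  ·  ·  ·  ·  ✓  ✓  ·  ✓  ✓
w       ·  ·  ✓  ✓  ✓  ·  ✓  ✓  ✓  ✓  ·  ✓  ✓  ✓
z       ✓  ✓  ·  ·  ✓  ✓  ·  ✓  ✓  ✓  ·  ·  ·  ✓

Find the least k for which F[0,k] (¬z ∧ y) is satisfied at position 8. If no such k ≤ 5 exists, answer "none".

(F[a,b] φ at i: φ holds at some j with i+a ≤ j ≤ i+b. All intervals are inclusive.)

2

Scan j = 8,9,… for (¬z ∧ y):
  j=8: fails
  j=9: fails
  j=10: holds
First hit at j=10, so smallest k = 10-8 = 2.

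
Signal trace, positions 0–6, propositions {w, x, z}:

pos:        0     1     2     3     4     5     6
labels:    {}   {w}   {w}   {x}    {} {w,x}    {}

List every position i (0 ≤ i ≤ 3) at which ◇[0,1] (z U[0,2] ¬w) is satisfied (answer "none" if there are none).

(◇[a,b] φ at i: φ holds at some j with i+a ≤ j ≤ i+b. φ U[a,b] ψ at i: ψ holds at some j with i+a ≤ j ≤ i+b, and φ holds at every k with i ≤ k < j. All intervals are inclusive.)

Evaluate at each i in [0,3]:
  i=0: ✓ (witness j=0)
  i=1: ✗ (none in [1,2])
  i=2: ✓ (witness j=3)
  i=3: ✓ (witness j=3)

0, 2, 3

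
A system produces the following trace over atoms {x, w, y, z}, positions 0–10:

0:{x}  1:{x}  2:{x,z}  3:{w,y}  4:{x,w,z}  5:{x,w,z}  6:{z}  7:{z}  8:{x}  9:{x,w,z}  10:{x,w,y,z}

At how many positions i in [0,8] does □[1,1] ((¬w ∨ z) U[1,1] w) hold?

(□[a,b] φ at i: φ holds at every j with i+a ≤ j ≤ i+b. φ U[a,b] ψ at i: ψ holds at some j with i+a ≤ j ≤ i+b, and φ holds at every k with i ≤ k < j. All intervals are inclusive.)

Evaluate at each i in [0,8]:
  i=0: ✗ (fails at j=1)
  i=1: ✓ (all of [2,2])
  i=2: ✗ (fails at j=3)
  i=3: ✓ (all of [4,4])
  i=4: ✗ (fails at j=5)
  i=5: ✗ (fails at j=6)
  i=6: ✗ (fails at j=7)
  i=7: ✓ (all of [8,8])
  i=8: ✓ (all of [9,9])
Positions where it holds: {1, 3, 7, 8} → 4.

4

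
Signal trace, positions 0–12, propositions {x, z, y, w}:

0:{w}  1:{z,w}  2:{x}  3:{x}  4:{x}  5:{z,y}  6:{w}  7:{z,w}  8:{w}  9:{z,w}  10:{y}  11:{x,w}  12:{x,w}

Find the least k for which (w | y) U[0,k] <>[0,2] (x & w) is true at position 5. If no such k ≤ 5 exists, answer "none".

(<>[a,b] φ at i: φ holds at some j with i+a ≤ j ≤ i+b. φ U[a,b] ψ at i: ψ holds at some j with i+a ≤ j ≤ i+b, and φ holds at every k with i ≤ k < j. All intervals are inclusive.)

Need earliest j ≥ 5 with <>[0,2] (x & w), and (w | y) at every k in [5,j-1].
  j=5: rhs fails.
  j=6: rhs fails.
  j=7: rhs fails.
  j=8: rhs fails.
  j=9: rhs holds; lhs holds on [5,8]. k = 4.

4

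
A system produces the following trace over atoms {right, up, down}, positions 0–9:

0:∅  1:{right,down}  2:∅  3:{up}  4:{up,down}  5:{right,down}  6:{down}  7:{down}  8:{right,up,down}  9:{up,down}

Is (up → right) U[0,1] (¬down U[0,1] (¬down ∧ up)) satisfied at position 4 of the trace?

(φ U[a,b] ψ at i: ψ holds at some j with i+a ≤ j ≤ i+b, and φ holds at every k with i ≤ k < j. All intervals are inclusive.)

Does not hold

Need some j in [4,5] with (¬down U[0,1] (¬down ∧ up)), and (up → right) at every k in [4,j-1].
  j=4: (¬down U[0,1] (¬down ∧ up)) — fails.
  j=5: (¬down U[0,1] (¬down ∧ up)) — fails.
No j in the window works → until fails.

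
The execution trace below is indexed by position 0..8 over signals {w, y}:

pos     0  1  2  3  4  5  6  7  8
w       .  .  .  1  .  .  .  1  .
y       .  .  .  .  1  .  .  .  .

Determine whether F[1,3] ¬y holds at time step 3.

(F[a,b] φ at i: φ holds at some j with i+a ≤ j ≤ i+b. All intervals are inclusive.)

Check ¬y at each j in [4,6]:
  j=4: false
  j=5: true
  j=6: true
Found at j=5 → formula holds.

Yes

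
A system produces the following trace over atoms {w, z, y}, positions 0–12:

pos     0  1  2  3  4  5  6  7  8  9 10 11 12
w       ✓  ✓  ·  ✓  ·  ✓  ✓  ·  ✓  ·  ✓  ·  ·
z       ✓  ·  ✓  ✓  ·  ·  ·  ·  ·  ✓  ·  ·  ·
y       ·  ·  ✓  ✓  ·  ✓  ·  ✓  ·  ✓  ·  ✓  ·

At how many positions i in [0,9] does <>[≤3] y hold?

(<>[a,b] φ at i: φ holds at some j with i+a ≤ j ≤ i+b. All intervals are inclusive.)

10

Evaluate at each i in [0,9]:
  i=0: ✓ (witness j=2)
  i=1: ✓ (witness j=2)
  i=2: ✓ (witness j=2)
  i=3: ✓ (witness j=3)
  i=4: ✓ (witness j=5)
  i=5: ✓ (witness j=5)
  i=6: ✓ (witness j=7)
  i=7: ✓ (witness j=7)
  i=8: ✓ (witness j=9)
  i=9: ✓ (witness j=9)
Positions where it holds: {0, 1, 2, 3, 4, 5, 6, 7, 8, 9} → 10.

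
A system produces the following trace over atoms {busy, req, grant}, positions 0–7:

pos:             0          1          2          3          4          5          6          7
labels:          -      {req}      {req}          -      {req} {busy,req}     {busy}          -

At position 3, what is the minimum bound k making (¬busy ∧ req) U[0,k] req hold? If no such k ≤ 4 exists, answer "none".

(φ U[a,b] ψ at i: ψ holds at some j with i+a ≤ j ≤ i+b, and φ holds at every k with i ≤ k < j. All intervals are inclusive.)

none

Need earliest j ≥ 3 with req, and (¬busy ∧ req) at every k in [3,j-1].
  j=3: rhs fails.
  j=4: rhs holds but lhs fails at k=3.
  j=5: rhs holds but lhs fails at k=3.
  j=6: rhs fails.
  j=7: rhs fails.
No witness within the range → none.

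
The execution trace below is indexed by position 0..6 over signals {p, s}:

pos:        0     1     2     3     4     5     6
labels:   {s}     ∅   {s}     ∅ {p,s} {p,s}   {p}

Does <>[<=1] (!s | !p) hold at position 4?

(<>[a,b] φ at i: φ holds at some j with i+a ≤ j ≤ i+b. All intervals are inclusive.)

Does not hold

Check (!s | !p) at each j in [4,5]:
  j=4: false
  j=5: false
No position in the window satisfies it → formula fails.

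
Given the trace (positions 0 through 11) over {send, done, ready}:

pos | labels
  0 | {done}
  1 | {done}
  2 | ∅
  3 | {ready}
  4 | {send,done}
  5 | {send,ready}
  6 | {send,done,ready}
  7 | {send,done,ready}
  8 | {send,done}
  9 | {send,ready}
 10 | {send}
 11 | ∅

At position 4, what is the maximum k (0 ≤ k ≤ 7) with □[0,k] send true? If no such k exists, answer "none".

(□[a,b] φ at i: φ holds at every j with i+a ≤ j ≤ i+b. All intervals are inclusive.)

send must hold from j=4 onward; find where it first fails.
  j=4: holds
  j=5: holds
  j=6: holds
  j=7: holds
  j=8: holds
  j=9: holds
  j=10: holds
  j=11: fails
Holds on [4,10], so largest k = 6.

6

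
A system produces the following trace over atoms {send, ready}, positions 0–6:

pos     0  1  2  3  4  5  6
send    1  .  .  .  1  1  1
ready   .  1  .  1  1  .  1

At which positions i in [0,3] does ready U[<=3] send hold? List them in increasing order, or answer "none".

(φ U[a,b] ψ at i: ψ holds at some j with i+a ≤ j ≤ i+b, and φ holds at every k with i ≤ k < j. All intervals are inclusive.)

Evaluate at each i in [0,3]:
  i=0: ✓ (rhs at j=0)
  i=1: ✗ (lhs fails at k=2 before rhs at j=4)
  i=2: ✗ (lhs fails at k=2 before rhs at j=4)
  i=3: ✓ (rhs at j=4; lhs holds on [3,3])

0, 3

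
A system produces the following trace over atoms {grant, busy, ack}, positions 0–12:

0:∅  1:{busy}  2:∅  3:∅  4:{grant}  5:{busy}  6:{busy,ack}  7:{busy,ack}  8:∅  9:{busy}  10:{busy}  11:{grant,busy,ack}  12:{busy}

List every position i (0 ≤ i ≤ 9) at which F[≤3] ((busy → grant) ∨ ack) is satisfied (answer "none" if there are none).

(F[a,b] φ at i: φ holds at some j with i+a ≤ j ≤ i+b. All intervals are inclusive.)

Evaluate at each i in [0,9]:
  i=0: ✓ (witness j=0)
  i=1: ✓ (witness j=2)
  i=2: ✓ (witness j=2)
  i=3: ✓ (witness j=3)
  i=4: ✓ (witness j=4)
  i=5: ✓ (witness j=6)
  i=6: ✓ (witness j=6)
  i=7: ✓ (witness j=7)
  i=8: ✓ (witness j=8)
  i=9: ✓ (witness j=11)

0, 1, 2, 3, 4, 5, 6, 7, 8, 9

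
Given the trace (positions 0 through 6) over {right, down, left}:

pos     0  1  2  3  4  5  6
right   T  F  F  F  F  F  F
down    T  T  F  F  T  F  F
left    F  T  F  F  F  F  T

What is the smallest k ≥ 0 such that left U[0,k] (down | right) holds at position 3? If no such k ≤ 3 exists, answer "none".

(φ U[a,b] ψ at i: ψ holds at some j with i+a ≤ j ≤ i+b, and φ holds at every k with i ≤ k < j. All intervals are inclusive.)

none

Need earliest j ≥ 3 with (down | right), and left at every k in [3,j-1].
  j=3: rhs fails.
  j=4: rhs holds but lhs fails at k=3.
  j=5: rhs fails.
  j=6: rhs fails.
No witness within the range → none.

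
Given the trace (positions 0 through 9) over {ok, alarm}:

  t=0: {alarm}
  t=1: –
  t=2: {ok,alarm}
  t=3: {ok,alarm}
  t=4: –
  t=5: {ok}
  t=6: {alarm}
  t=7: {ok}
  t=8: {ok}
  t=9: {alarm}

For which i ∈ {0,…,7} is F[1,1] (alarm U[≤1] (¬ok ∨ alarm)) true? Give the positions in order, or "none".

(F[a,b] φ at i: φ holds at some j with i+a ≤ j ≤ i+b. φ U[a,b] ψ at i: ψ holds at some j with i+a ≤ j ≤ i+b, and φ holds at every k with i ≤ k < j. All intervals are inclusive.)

Evaluate at each i in [0,7]:
  i=0: ✓ (witness j=1)
  i=1: ✓ (witness j=2)
  i=2: ✓ (witness j=3)
  i=3: ✓ (witness j=4)
  i=4: ✗ (none in [5,5])
  i=5: ✓ (witness j=6)
  i=6: ✗ (none in [7,7])
  i=7: ✗ (none in [8,8])

0, 1, 2, 3, 5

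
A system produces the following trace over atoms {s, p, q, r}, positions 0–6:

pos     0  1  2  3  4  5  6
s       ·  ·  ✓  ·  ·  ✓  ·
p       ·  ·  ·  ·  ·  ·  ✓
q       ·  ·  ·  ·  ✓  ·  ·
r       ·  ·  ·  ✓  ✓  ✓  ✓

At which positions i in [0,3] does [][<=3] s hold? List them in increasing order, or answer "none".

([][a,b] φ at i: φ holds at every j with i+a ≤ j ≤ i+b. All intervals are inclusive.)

Evaluate at each i in [0,3]:
  i=0: ✗ (fails at j=0)
  i=1: ✗ (fails at j=1)
  i=2: ✗ (fails at j=3)
  i=3: ✗ (fails at j=3)

none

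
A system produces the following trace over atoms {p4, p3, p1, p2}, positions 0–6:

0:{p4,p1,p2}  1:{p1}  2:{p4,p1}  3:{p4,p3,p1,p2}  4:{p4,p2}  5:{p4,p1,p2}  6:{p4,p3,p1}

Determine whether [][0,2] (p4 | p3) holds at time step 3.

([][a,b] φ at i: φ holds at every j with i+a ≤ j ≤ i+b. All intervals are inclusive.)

Check (p4 | p3) at every j in [3,5]:
  j=3: true
  j=4: true
  j=5: true
All positions satisfy it → formula holds.

Yes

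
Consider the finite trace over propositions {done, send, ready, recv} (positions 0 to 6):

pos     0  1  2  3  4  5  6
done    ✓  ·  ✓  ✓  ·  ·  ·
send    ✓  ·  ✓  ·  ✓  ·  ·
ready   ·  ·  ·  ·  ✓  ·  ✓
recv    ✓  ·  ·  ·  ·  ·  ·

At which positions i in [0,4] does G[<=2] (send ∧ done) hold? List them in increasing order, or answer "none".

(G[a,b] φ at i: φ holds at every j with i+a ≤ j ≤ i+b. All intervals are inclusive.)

none

Evaluate at each i in [0,4]:
  i=0: ✗ (fails at j=1)
  i=1: ✗ (fails at j=1)
  i=2: ✗ (fails at j=3)
  i=3: ✗ (fails at j=3)
  i=4: ✗ (fails at j=4)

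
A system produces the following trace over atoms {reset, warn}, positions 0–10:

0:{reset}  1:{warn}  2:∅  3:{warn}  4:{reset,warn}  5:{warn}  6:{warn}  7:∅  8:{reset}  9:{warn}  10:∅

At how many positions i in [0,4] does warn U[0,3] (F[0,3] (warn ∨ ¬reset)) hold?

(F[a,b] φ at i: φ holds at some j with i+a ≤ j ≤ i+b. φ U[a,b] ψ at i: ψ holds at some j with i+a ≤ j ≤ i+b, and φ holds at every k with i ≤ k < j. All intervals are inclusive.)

Evaluate at each i in [0,4]:
  i=0: ✓ (rhs at j=0)
  i=1: ✓ (rhs at j=1)
  i=2: ✓ (rhs at j=2)
  i=3: ✓ (rhs at j=3)
  i=4: ✓ (rhs at j=4)
Positions where it holds: {0, 1, 2, 3, 4} → 5.

5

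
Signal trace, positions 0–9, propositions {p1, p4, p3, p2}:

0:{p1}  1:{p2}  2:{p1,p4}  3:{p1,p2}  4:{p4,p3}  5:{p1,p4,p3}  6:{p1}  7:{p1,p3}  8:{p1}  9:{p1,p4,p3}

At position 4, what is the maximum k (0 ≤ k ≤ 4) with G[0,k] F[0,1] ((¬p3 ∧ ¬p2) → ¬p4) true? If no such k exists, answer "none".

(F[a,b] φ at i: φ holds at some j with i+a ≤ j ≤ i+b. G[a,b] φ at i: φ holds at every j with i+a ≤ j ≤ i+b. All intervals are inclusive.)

F[0,1] ((¬p3 ∧ ¬p2) → ¬p4) must hold from j=4 onward; find where it first fails.
  j=4: holds
  j=5: holds
  j=6: holds
  j=7: holds
  j=8: holds
Holds through j=8; largest k = 4.

4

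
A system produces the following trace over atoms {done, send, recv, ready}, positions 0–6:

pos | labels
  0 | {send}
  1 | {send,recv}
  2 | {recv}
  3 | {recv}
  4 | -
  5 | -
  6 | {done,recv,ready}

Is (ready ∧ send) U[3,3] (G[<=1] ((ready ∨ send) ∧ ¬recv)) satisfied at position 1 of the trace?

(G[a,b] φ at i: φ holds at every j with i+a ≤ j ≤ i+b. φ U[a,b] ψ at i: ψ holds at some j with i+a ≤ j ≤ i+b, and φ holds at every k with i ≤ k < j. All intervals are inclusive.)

Does not hold

Need some j in [4,4] with G[<=1] ((ready ∨ send) ∧ ¬recv), and (ready ∧ send) at every k in [1,j-1].
  j=4: G[<=1] ((ready ∨ send) ∧ ¬recv) — fails at 4.
No j in the window works → until fails.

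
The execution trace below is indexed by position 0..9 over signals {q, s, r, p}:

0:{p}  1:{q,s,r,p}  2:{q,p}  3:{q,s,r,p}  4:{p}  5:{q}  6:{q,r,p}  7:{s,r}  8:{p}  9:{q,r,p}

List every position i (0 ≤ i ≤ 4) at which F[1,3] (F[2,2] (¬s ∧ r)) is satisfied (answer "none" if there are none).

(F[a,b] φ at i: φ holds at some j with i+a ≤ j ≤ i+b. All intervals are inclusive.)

1, 2, 3, 4

Evaluate at each i in [0,4]:
  i=0: ✗ (none in [1,3])
  i=1: ✓ (witness j=4)
  i=2: ✓ (witness j=4)
  i=3: ✓ (witness j=4)
  i=4: ✓ (witness j=7)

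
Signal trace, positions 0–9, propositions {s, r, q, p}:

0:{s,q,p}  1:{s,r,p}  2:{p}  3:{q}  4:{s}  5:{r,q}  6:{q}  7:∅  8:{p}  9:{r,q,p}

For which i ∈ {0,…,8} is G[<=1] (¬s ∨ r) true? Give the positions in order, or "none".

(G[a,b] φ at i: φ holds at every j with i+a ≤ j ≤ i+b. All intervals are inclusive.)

1, 2, 5, 6, 7, 8

Evaluate at each i in [0,8]:
  i=0: ✗ (fails at j=0)
  i=1: ✓ (all of [1,2])
  i=2: ✓ (all of [2,3])
  i=3: ✗ (fails at j=4)
  i=4: ✗ (fails at j=4)
  i=5: ✓ (all of [5,6])
  i=6: ✓ (all of [6,7])
  i=7: ✓ (all of [7,8])
  i=8: ✓ (all of [8,9])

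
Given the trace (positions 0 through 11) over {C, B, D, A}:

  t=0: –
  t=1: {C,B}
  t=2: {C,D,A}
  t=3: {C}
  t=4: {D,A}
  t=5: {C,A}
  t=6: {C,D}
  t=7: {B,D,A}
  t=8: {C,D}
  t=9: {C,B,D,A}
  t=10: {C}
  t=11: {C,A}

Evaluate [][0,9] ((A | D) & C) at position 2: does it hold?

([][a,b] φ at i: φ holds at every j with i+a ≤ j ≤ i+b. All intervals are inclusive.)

Check ((A | D) & C) at every j in [2,11]:
  j=2: true
  j=3: false
  j=4: false
  j=5: true
  j=6: true
  j=7: false
  j=8: true
  j=9: true
  j=10: false
  j=11: true
Fails at j=3 → formula fails.

False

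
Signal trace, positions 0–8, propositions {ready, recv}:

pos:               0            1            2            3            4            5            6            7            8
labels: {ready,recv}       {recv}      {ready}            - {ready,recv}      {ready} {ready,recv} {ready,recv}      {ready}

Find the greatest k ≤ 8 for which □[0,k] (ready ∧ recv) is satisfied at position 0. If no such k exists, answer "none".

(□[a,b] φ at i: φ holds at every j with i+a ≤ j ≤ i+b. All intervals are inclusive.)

0

(ready ∧ recv) must hold from j=0 onward; find where it first fails.
  j=0: holds
  j=1: fails
Holds on [0,0], so largest k = 0.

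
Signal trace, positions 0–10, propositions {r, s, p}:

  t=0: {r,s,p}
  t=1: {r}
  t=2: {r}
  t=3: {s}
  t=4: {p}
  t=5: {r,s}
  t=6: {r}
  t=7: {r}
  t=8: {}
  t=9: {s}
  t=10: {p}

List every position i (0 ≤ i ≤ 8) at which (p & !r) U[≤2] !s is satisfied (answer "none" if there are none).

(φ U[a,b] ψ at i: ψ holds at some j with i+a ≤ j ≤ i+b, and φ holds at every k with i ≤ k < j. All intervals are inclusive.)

Evaluate at each i in [0,8]:
  i=0: ✗ (lhs fails at k=0 before rhs at j=1)
  i=1: ✓ (rhs at j=1)
  i=2: ✓ (rhs at j=2)
  i=3: ✗ (lhs fails at k=3 before rhs at j=4)
  i=4: ✓ (rhs at j=4)
  i=5: ✗ (lhs fails at k=5 before rhs at j=6)
  i=6: ✓ (rhs at j=6)
  i=7: ✓ (rhs at j=7)
  i=8: ✓ (rhs at j=8)

1, 2, 4, 6, 7, 8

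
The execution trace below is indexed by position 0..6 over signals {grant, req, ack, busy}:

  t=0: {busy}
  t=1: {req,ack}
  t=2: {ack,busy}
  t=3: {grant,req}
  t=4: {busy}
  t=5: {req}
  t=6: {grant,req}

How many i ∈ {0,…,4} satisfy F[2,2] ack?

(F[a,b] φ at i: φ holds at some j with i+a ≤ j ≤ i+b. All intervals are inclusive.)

Evaluate at each i in [0,4]:
  i=0: ✓ (witness j=2)
  i=1: ✗ (none in [3,3])
  i=2: ✗ (none in [4,4])
  i=3: ✗ (none in [5,5])
  i=4: ✗ (none in [6,6])
Positions where it holds: {0} → 1.

1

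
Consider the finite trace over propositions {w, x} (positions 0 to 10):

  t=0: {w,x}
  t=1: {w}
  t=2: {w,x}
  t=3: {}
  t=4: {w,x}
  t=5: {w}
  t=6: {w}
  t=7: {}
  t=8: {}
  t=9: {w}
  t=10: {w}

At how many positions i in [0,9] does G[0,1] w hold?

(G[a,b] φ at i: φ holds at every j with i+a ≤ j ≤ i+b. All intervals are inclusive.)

Evaluate at each i in [0,9]:
  i=0: ✓ (all of [0,1])
  i=1: ✓ (all of [1,2])
  i=2: ✗ (fails at j=3)
  i=3: ✗ (fails at j=3)
  i=4: ✓ (all of [4,5])
  i=5: ✓ (all of [5,6])
  i=6: ✗ (fails at j=7)
  i=7: ✗ (fails at j=7)
  i=8: ✗ (fails at j=8)
  i=9: ✓ (all of [9,10])
Positions where it holds: {0, 1, 4, 5, 9} → 5.

5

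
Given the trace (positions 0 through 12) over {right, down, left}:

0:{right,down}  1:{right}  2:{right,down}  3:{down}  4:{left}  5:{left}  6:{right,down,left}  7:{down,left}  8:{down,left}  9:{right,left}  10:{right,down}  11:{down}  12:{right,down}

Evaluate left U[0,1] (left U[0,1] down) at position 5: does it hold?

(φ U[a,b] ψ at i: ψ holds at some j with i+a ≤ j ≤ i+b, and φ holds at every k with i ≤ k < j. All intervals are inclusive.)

Need some j in [5,6] with (left U[0,1] down), and left at every k in [5,j-1].
  j=5: (left U[0,1] down) holds; no prefix to check → satisfied.

True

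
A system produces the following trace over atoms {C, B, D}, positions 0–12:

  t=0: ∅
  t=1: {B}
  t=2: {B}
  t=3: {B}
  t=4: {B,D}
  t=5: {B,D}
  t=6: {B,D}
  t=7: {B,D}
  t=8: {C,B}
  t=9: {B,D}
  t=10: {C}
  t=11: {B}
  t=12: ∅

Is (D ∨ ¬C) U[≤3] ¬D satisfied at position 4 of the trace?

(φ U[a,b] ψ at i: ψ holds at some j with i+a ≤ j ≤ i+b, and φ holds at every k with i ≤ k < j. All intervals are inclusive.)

No

Need some j in [4,7] with ¬D, and (D ∨ ¬C) at every k in [4,j-1].
  j=4: ¬D false.
  j=5: ¬D false.
  j=6: ¬D false.
  j=7: ¬D false.
No j in the window works → until fails.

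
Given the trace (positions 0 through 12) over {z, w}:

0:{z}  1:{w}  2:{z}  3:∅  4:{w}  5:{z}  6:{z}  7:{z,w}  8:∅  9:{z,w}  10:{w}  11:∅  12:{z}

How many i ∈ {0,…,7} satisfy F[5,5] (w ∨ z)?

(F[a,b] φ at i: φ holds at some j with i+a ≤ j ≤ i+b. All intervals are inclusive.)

6

Evaluate at each i in [0,7]:
  i=0: ✓ (witness j=5)
  i=1: ✓ (witness j=6)
  i=2: ✓ (witness j=7)
  i=3: ✗ (none in [8,8])
  i=4: ✓ (witness j=9)
  i=5: ✓ (witness j=10)
  i=6: ✗ (none in [11,11])
  i=7: ✓ (witness j=12)
Positions where it holds: {0, 1, 2, 4, 5, 7} → 6.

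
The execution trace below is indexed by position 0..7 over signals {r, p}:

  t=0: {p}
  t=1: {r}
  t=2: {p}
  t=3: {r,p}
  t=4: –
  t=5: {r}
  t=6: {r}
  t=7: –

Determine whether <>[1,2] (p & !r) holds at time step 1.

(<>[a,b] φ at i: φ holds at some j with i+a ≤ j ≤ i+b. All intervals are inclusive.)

Check (p & !r) at each j in [2,3]:
  j=2: true
  j=3: false
Found at j=2 → formula holds.

Yes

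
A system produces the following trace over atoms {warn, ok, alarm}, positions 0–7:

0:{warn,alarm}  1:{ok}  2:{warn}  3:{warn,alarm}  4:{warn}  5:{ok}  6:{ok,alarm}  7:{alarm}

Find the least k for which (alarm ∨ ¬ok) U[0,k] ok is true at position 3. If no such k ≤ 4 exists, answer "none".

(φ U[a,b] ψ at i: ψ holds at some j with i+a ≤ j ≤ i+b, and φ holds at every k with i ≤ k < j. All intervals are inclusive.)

Need earliest j ≥ 3 with ok, and (alarm ∨ ¬ok) at every k in [3,j-1].
  j=3: rhs fails.
  j=4: rhs fails.
  j=5: rhs holds; lhs holds on [3,4]. k = 2.

2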